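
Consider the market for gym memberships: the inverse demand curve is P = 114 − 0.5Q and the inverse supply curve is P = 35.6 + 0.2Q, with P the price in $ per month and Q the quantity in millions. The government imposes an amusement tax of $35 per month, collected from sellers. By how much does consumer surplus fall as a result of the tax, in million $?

Consumer surplus falls by $2175 million.

Inverting to Q(P) form: Qd = 228 − 2P; Qs = 5P − 178.
Before the tax: set 228 − 2P = 5P − 178 → P* = $58, Q* = 112.
With the tax collected from sellers, supply shifts: Qs = 5(P − 35) − 178.
Solving gives Q = 62 with consumers paying $83 and sellers receiving $48 (the $35 wedge).
ΔCS is the trapezoid between Q = 62 and Q = 112 of height $25: ½ · (112 + 62) · 25 = $2175.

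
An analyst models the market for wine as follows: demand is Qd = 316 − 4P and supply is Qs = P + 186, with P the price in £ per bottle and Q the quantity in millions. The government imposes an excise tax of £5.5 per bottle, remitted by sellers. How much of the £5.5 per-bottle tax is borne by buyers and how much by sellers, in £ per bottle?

Buyers bear £1.1 per bottle; sellers bear £4.4 per bottle.

Without the tax, 316 − 4P = P + 186 gives 5P = 130, so P* = £26 and Q* = 212.
With the tax collected from sellers, supply shifts: Qs = (P − 5.5) + 186.
New equilibrium: buyers pay £27.1, sellers receive £21.6, Q = 207.6. (Wedge: Pb − Ps = 5.5.)
Burden on buyers: £1.1; on sellers: £4.4. (They sum to £5.5.)
The less price-elastic side of the market bears the larger share of a per-unit tax.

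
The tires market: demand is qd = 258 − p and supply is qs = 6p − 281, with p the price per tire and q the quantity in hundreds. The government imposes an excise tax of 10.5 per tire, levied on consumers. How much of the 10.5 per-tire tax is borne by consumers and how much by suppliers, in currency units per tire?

Without the tax, 258 − p = 6p − 281 gives 7p = 539, so p* = 77 and q* = 181.
With the tax collected from consumers, demand (in seller-price terms) shifts: qd = 258 − (p + 10.5).
Solving gives q = 172 with consumers paying 86 and suppliers receiving 75.5 (the 10.5 wedge).
Burden on consumers: 9; on suppliers: 1.5. (They sum to 10.5.)
The less price-elastic side of the market bears the larger share of a per-unit tax.

Consumers bear 9 per tire; suppliers bear 1.5 per tire.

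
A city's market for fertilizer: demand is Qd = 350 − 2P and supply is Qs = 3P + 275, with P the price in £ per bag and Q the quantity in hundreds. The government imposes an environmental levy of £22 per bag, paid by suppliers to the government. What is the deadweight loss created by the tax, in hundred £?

Deadweight loss = £290.4 hundred.

Without the tax, 350 − 2P = 3P + 275 gives 5P = 75, so P* = £15 and Q* = 320.
With the tax collected from suppliers, supply shifts: Qs = 3(P − 22) + 275.
Solving gives Q = 293.6 with buyers paying £28.2 and suppliers receiving £6.2 (the £22 wedge).
Quantity falls by |ΔQ| = |320 − 293.6| = 26.4.
DWL = ½ · t · |ΔQ| = ½ · 22 · 26.4 = £290.4.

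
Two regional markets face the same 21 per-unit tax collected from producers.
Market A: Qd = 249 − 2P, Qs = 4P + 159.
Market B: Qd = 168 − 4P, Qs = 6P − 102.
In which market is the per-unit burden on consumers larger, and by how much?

Market A, by 1.4.

Market A: pre-tax P* = 15, Q* = 219; post-tax Q = 191; per-unit burden on consumers = 14.
Market B: pre-tax P* = 27, Q* = 60; post-tax Q = 9.6; per-unit burden on consumers = 12.6.
Difference: 14 vs 12.6 → market A is larger by 1.4.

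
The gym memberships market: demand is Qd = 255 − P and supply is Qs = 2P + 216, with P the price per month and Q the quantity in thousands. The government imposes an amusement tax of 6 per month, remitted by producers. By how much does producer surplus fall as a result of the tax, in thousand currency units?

Without the tax, 255 − P = 2P + 216 gives 3P = 39, so P* = 13 and Q* = 242.
With the tax collected from producers, supply shifts: Qs = 2(P − 6) + 216.
Solving gives Q = 238 with buyers paying 17 and producers receiving 11 (the 6 wedge).
ΔPS is the trapezoid between Q = 238 and Q = 242 of height 2: ½ · (242 + 238) · 2 = 480.

Producer surplus falls by 480 thousand.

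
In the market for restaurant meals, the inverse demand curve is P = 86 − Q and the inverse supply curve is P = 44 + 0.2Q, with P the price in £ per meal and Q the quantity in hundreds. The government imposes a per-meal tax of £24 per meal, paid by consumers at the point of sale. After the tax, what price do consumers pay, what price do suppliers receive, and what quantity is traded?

Inverting to Q(P) form: Qd = 86 − P; Qs = 5P − 220.
Without the tax, 86 − P = 5P − 220 gives 6P = 306, so P* = £51 and Q* = 35.
With the tax collected from consumers, demand (in seller-price terms) shifts: Qd = 86 − (P + 24).
New equilibrium: consumers pay £71, suppliers receive £47, Q = 15. (Wedge: Pb − Ps = 24.)

Consumers pay £71; suppliers receive £47; quantity = 15.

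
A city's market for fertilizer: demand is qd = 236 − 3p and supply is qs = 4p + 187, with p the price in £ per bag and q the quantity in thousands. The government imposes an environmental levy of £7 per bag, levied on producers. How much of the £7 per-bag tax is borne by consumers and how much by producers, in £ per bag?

Consumers bear £4 per bag; producers bear £3 per bag.

Without the tax, 236 − 3p = 4p + 187 gives 7p = 49, so p* = £7 and q* = 215.
With the tax collected from producers, supply shifts: qs = 4(p − 7) + 187.
Solving gives q = 203 with consumers paying £11 and producers receiving £4 (the £7 wedge).
Burden on consumers: £4; on producers: £3. (They sum to £7.)
The less price-elastic side of the market bears the larger share of a per-unit tax.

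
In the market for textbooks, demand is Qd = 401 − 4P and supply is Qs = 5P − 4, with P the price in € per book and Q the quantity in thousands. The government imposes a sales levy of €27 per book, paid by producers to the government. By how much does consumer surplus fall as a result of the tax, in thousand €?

Consumer surplus falls by €2865 thousand.

Before the tax: set 401 − 4P = 5P − 4 → P* = €45, Q* = 221.
With the tax collected from producers, supply shifts: Qs = 5(P − 27) − 4.
New equilibrium: buyers pay €60, producers receive €33, Q = 161. (Wedge: Pb − Ps = 27.)
ΔCS is the trapezoid between Q = 161 and Q = 221 of height €15: ½ · (221 + 161) · 15 = €2865.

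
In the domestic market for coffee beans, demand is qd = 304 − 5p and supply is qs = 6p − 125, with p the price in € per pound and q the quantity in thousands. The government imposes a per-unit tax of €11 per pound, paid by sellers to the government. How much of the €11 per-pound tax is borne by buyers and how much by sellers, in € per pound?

Buyers bear €6 per pound; sellers bear €5 per pound.

Without the tax, 304 − 5p = 6p − 125 gives 11p = 429, so p* = €39 and q* = 109.
With the tax collected from sellers, supply shifts: qs = 6(p − 11) − 125.
Solving gives q = 79 with buyers paying €45 and sellers receiving €34 (the €11 wedge).
Burden on buyers: €6; on sellers: €5. (They sum to €11.)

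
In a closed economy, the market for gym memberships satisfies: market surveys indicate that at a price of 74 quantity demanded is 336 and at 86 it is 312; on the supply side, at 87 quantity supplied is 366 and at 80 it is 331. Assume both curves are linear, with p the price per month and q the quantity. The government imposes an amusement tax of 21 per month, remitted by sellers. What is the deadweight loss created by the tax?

Demand slope: (312 − 336)/(86 − 74) = -2, so qd = 484 − 2p.
Supply slope: (331 − 366)/(80 − 87) = 5, so qs = 5p − 69.
Without the tax, 484 − 2p = 5p − 69 gives 7p = 553, so p* = 79 and q* = 326.
With the tax collected from sellers, supply shifts: qs = 5(p − 21) − 69.
Solving gives q = 296 with consumers paying 94 and sellers receiving 73 (the 21 wedge).
Quantity falls by |ΔQ| = |326 − 296| = 30.
DWL = ½ · t · |ΔQ| = ½ · 21 · 30 = 315.

Deadweight loss = 315.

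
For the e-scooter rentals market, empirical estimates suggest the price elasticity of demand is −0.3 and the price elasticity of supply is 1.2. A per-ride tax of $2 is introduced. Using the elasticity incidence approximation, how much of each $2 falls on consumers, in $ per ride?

Incidence ratio: consumers' share ≈ εs / (εs + |εd|) = 1.2 / (1.2 + 0.3) = 0.8.
So consumers bear ≈ 0.8 × $2 = $1.6; producers bear $0.4.

Consumers bear ≈ $1.6 per ride.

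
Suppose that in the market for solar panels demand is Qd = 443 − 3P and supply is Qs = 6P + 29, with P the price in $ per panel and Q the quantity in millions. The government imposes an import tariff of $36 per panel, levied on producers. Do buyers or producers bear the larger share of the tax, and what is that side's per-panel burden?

Without the tax, 443 − 3P = 6P + 29 gives 9P = 414, so P* = $46 and Q* = 305.
With the tax collected from producers, supply shifts: Qs = 6(P − 36) + 29.
New equilibrium: buyers pay $70, producers receive $34, Q = 233. (Wedge: Pb − Ps = 36.)
Per-panel burden: buyers $24, producers $12.
Buyers take the larger share because demand is less price-elastic here (demand slope 3 vs supply slope 6).
The less price-elastic side of the market bears the larger share of a per-unit tax.

Buyers bear the larger share: $24 per panel.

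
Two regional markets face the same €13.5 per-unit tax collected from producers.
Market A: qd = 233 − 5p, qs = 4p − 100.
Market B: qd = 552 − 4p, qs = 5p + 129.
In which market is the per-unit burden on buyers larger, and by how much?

Market A: pre-tax p* = €37, q* = 48; post-tax q = 18; per-unit burden on buyers = €6.
Market B: pre-tax p* = €47, q* = 364; post-tax q = 334; per-unit burden on buyers = €7.5.
Difference: €6 vs €7.5 → market B is larger by €1.5.

Market B, by €1.5.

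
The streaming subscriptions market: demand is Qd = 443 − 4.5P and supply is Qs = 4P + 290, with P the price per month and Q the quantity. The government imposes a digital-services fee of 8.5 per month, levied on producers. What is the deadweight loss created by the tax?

Deadweight loss = 76.5.

Without the tax, 443 − 4.5P = 4P + 290 gives 8.5P = 153, so P* = 18 and Q* = 362.
With the tax collected from producers, supply shifts: Qs = 4(P − 8.5) + 290.
Solving gives Q = 344 with buyers paying 22 and producers receiving 13.5 (the 8.5 wedge).
Quantity falls by |ΔQ| = |362 − 344| = 18.
DWL = ½ · t · |ΔQ| = ½ · 8.5 · 18 = 76.5.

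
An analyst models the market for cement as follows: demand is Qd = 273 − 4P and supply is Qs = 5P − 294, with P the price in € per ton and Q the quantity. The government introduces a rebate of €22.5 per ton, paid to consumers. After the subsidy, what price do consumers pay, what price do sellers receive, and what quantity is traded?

Without the subsidy, 273 − 4P = 5P − 294 gives 9P = 567, so P* = €63 and Q* = 21.
With a per-unit subsidy paid to consumers, each effectively pays P − 22.5, so demand becomes Qd = 273 − 4(P − 22.5).
Solving gives Q = 71 with consumers paying €50.5 and sellers receiving €73 (the €22.5 wedge).

Consumers pay €50.5; sellers receive €73; quantity = 71.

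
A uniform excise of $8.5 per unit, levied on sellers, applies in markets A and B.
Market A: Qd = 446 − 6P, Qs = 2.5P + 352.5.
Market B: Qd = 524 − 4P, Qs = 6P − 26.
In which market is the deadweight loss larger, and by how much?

Market A: pre-tax P* = $11, Q* = 380; post-tax Q = 365; deadweight loss = $63.75.
Market B: pre-tax P* = $55, Q* = 304; post-tax Q = 283.6; deadweight loss = $86.7.
Difference: $63.75 vs $86.7 → market B is larger by $22.95.

Market B, by $22.95.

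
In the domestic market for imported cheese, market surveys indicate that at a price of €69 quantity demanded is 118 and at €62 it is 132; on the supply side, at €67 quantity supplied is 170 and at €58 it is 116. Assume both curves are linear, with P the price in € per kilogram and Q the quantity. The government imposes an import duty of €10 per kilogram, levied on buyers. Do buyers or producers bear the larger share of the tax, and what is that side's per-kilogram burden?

Buyers bear the larger share: €7.5 per kilogram.

Demand slope: (132 − 118)/(62 − 69) = -2, so Qd = 256 − 2P.
Supply slope: (116 − 170)/(58 − 67) = 6, so Qs = 6P − 232.
Without the tax, 256 − 2P = 6P − 232 gives 8P = 488, so P* = €61 and Q* = 134.
With the tax collected from buyers, demand (in seller-price terms) shifts: Qd = 256 − 2(P + 10).
Solving gives Q = 119 with buyers paying €68.5 and producers receiving €58.5 (the €10 wedge).
Per-kilogram burden: buyers €7.5, producers €2.5.
Buyers take the larger share because demand is less price-elastic here (demand slope 2 vs supply slope 6).
The less price-elastic side of the market bears the larger share of a per-unit tax.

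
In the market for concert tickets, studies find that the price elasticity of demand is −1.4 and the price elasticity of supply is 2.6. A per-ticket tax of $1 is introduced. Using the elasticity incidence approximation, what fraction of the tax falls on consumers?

Incidence ratio: consumers' share ≈ εs / (εs + |εd|) = 2.6 / (2.6 + 1.4) = 0.65.
Supply is the more elastic side, so consumers bear the larger share.

Consumers' share ≈ 0.65.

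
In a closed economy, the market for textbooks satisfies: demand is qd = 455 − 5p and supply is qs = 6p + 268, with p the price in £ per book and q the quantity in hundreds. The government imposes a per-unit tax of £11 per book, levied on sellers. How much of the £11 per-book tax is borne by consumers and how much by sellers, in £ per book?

Consumers bear £6 per book; sellers bear £5 per book.

Before the tax: set 455 − 5p = 6p + 268 → p* = £17, q* = 370.
With the tax collected from sellers, supply shifts: qs = 6(p − 11) + 268.
New equilibrium: consumers pay £23, sellers receive £12, q = 340. (Wedge: pb − ps = 11.)
Burden on consumers: £6; on sellers: £5. (They sum to £11.)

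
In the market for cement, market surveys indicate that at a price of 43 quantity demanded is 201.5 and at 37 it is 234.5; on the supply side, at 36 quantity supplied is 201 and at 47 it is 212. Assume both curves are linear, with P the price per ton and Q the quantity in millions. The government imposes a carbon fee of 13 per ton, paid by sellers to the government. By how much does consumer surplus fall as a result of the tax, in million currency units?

Demand slope: (234.5 − 201.5)/(37 − 43) = -5.5, so Qd = 438 − 5.5P.
Supply slope: (212 − 201)/(47 − 36) = 1, so Qs = P + 165.
Before the tax: set 438 − 5.5P = P + 165 → P* = 42, Q* = 207.
With the tax collected from sellers, supply shifts: Qs = (P − 13) + 165.
Solving gives Q = 196 with consumers paying 44 and sellers receiving 31 (the 13 wedge).
ΔCS is the trapezoid between Q = 196 and Q = 207 of height 2: ½ · (207 + 196) · 2 = 403.

Consumer surplus falls by 403 million.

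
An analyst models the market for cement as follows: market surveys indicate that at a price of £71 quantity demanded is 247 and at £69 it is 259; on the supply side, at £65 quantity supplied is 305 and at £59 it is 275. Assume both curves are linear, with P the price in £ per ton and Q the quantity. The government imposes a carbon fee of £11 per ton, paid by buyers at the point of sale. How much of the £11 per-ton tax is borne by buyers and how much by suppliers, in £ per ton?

Buyers bear £5 per ton; suppliers bear £6 per ton.

Demand slope: (259 − 247)/(69 − 71) = -6, so Qd = 673 − 6P.
Supply slope: (275 − 305)/(59 − 65) = 5, so Qs = 5P − 20.
Without the tax, 673 − 6P = 5P − 20 gives 11P = 693, so P* = £63 and Q* = 295.
With the tax collected from buyers, demand (in seller-price terms) shifts: Qd = 673 − 6(P + 11).
New equilibrium: buyers pay £68, suppliers receive £57, Q = 265. (Wedge: Pb − Ps = 11.)
Burden on buyers: £5; on suppliers: £6. (They sum to £11.)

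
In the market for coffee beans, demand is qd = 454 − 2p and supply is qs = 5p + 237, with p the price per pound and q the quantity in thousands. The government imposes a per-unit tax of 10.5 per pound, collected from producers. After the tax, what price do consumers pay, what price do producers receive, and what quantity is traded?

Consumers pay 38.5; producers receive 28; quantity = 377.

Before the tax: set 454 − 2p = 5p + 237 → p* = 31, q* = 392.
With the tax collected from producers, supply shifts: qs = 5(p − 10.5) + 237.
New equilibrium: consumers pay 38.5, producers receive 28, q = 377. (Wedge: pb − ps = 10.5.)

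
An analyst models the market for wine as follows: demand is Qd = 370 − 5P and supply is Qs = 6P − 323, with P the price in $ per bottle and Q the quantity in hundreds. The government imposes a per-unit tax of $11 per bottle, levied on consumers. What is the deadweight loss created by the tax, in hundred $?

Deadweight loss = $165 hundred.

Before the tax: set 370 − 5P = 6P − 323 → P* = $63, Q* = 55.
With the tax collected from consumers, demand (in seller-price terms) shifts: Qd = 370 − 5(P + 11).
Solving gives Q = 25 with consumers paying $69 and sellers receiving $58 (the $11 wedge).
Quantity falls by |ΔQ| = |55 − 25| = 30.
DWL = ½ · t · |ΔQ| = ½ · 11 · 30 = $165.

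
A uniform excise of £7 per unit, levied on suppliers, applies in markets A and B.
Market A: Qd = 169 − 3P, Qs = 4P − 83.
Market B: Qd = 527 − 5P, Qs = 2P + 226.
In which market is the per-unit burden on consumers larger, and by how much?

Market A: pre-tax P* = £36, Q* = 61; post-tax Q = 49; per-unit burden on consumers = £4.
Market B: pre-tax P* = £43, Q* = 312; post-tax Q = 302; per-unit burden on consumers = £2.
Difference: £4 vs £2 → market A is larger by £2.

Market A, by £2.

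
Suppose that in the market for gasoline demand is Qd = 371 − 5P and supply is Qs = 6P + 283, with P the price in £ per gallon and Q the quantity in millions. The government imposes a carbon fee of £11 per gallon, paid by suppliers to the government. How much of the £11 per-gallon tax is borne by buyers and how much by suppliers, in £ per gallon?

Before the tax: set 371 − 5P = 6P + 283 → P* = £8, Q* = 331.
With the tax collected from suppliers, supply shifts: Qs = 6(P − 11) + 283.
Solving gives Q = 301 with buyers paying £14 and suppliers receiving £3 (the £11 wedge).
Burden on buyers: £6; on suppliers: £5. (They sum to £11.)
The less price-elastic side of the market bears the larger share of a per-unit tax.

Buyers bear £6 per gallon; suppliers bear £5 per gallon.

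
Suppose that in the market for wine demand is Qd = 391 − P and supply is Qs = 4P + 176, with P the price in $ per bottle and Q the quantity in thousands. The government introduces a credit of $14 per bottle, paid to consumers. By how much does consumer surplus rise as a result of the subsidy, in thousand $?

Consumer surplus rises by $3960.32 thousand.

Before the subsidy: set 391 − P = 4P + 176 → P* = $43, Q* = 348.
With a per-unit subsidy paid to consumers, each effectively pays P − 14, so demand becomes Qd = 391 − (P − 14).
New equilibrium: consumers pay $31.8, sellers receive $45.8, Q = 359.2. (Wedge: Pb − Ps = −14.)
ΔCS is the trapezoid between Q = 359.2 and Q = 348 of height $11.2: ½ · (348 + 359.2) · 11.2 = $3960.32.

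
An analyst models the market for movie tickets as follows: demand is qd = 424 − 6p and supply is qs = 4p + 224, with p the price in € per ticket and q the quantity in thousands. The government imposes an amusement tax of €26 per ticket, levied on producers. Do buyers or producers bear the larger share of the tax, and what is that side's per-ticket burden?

Producers bear the larger share: €15.6 per ticket.

Without the tax, 424 − 6p = 4p + 224 gives 10p = 200, so p* = €20 and q* = 304.
With the tax collected from producers, supply shifts: qs = 4(p − 26) + 224.
Solving gives q = 241.6 with buyers paying €30.4 and producers receiving €4.4 (the €26 wedge).
Per-ticket burden: buyers €10.4, producers €15.6.
Producers take the larger share because supply is less price-elastic here (demand slope 6 vs supply slope 4).
The less price-elastic side of the market bears the larger share of a per-unit tax.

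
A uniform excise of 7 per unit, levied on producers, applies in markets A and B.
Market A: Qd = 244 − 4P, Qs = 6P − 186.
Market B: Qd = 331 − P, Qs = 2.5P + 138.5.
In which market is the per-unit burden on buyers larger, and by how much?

Market A: pre-tax P* = 43, Q* = 72; post-tax Q = 55.2; per-unit burden on buyers = 4.2.
Market B: pre-tax P* = 55, Q* = 276; post-tax Q = 271; per-unit burden on buyers = 5.
Difference: 4.2 vs 5 → market B is larger by 0.8.

Market B, by 0.8.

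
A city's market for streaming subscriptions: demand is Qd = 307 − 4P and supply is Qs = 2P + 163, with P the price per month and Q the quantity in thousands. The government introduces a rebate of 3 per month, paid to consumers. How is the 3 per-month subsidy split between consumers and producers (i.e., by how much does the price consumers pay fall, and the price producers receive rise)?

Consumers gain 1 per month; producers gain 2 per month.

Without the subsidy, 307 − 4P = 2P + 163 gives 6P = 144, so P* = 24 and Q* = 211.
With a per-unit subsidy paid to consumers, each effectively pays P − 3, so demand becomes Qd = 307 − 4(P − 3).
Solving gives Q = 215 with consumers paying 23 and producers receiving 26 (the 3 wedge).
Gain to consumers: 1; to producers: 2. (They sum to 3.)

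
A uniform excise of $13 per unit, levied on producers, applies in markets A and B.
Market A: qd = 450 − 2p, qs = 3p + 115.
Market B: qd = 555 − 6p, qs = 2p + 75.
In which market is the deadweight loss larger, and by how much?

Market A: pre-tax p* = $67, q* = 316; post-tax q = 300.4; deadweight loss = $101.4.
Market B: pre-tax p* = $60, q* = 195; post-tax q = 175.5; deadweight loss = $126.75.
Difference: $101.4 vs $126.75 → market B is larger by $25.35.

Market B, by $25.35.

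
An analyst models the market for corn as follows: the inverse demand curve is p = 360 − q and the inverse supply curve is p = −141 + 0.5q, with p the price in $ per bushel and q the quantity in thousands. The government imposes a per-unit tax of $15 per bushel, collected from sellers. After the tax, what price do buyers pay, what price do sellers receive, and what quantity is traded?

Rewrite in direct form: qd = 360 − p and qs = 2p + 282.
Before the tax: set 360 − p = 2p + 282 → p* = $26, q* = 334.
With the tax collected from sellers, supply shifts: qs = 2(p − 15) + 282.
New equilibrium: buyers pay $36, sellers receive $21, q = 324. (Wedge: pb − ps = 15.)
The less price-elastic side of the market bears the larger share of a per-unit tax.

Buyers pay $36; sellers receive $21; quantity = 324.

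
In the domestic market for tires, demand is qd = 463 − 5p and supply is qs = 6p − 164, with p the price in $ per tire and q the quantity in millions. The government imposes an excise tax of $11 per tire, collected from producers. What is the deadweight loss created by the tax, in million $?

Without the tax, 463 − 5p = 6p − 164 gives 11p = 627, so p* = $57 and q* = 178.
With the tax collected from producers, supply shifts: qs = 6(p − 11) − 164.
Solving gives q = 148 with buyers paying $63 and producers receiving $52 (the $11 wedge).
Quantity falls by |ΔQ| = |178 − 148| = 30.
DWL = ½ · t · |ΔQ| = ½ · 11 · 30 = $165.

Deadweight loss = $165 million.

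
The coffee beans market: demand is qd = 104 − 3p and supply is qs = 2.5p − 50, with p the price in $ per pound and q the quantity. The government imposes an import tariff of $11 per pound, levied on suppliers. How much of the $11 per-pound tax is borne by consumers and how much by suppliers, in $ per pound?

Without the tax, 104 − 3p = 2.5p − 50 gives 5.5p = 154, so p* = $28 and q* = 20.
With the tax collected from suppliers, supply shifts: qs = 2.5(p − 11) − 50.
New equilibrium: consumers pay $33, suppliers receive $22, q = 5. (Wedge: pb − ps = 11.)
Burden on consumers: $5; on suppliers: $6. (They sum to $11.)
The less price-elastic side of the market bears the larger share of a per-unit tax.

Consumers bear $5 per pound; suppliers bear $6 per pound.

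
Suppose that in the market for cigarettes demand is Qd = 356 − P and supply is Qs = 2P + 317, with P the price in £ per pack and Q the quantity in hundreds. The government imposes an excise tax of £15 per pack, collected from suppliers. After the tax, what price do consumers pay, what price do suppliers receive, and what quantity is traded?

Consumers pay £23; suppliers receive £8; quantity = 333.

Without the tax, 356 − P = 2P + 317 gives 3P = 39, so P* = £13 and Q* = 343.
With the tax collected from suppliers, supply shifts: Qs = 2(P − 15) + 317.
Solving gives Q = 333 with consumers paying £23 and suppliers receiving £8 (the £15 wedge).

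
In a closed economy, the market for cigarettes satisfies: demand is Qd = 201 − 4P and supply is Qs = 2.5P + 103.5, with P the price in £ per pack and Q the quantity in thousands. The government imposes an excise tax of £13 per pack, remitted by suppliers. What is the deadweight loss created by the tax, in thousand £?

Deadweight loss = £130 thousand.

Before the tax: set 201 − 4P = 2.5P + 103.5 → P* = £15, Q* = 141.
With the tax collected from suppliers, supply shifts: Qs = 2.5(P − 13) + 103.5.
New equilibrium: consumers pay £20, suppliers receive £7, Q = 121. (Wedge: Pb − Ps = 13.)
Quantity falls by |ΔQ| = |141 − 121| = 20.
DWL = ½ · t · |ΔQ| = ½ · 13 · 20 = £130.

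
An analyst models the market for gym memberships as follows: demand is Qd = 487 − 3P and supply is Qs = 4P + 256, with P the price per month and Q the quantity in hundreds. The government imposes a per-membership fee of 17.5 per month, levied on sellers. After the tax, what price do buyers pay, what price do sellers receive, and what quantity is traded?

Before the tax: set 487 − 3P = 4P + 256 → P* = 33, Q* = 388.
With the tax collected from sellers, supply shifts: Qs = 4(P − 17.5) + 256.
Solving gives Q = 358 with buyers paying 43 and sellers receiving 25.5 (the 17.5 wedge).
The less price-elastic side of the market bears the larger share of a per-unit tax.

Buyers pay 43; sellers receive 25.5; quantity = 358.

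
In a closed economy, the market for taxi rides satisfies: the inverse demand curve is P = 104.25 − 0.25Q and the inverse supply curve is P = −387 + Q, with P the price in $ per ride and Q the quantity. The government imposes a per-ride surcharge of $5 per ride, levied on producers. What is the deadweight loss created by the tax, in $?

Rewrite in direct form: Qd = 417 − 4P and Qs = P + 387.
Without the tax, 417 − 4P = P + 387 gives 5P = 30, so P* = $6 and Q* = 393.
With the tax collected from producers, supply shifts: Qs = (P − 5) + 387.
New equilibrium: consumers pay $7, producers receive $2, Q = 389. (Wedge: Pb − Ps = 5.)
Quantity falls by |ΔQ| = |393 − 389| = 4.
DWL = ½ · t · |ΔQ| = ½ · 5 · 4 = $10.

Deadweight loss = $10.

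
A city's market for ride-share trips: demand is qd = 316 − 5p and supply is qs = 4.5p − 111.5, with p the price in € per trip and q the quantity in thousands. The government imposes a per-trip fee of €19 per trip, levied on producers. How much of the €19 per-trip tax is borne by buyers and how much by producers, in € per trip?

Without the tax, 316 − 5p = 4.5p − 111.5 gives 9.5p = 427.5, so p* = €45 and q* = 91.
With the tax collected from producers, supply shifts: qs = 4.5(p − 19) − 111.5.
New equilibrium: buyers pay €54, producers receive €35, q = 46. (Wedge: pb − ps = 19.)
Burden on buyers: €9; on producers: €10. (They sum to €19.)

Buyers bear €9 per trip; producers bear €10 per trip.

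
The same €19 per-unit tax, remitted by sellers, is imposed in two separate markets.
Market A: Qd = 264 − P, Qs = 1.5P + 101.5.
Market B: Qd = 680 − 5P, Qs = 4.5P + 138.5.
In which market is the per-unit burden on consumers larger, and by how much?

Market A, by €2.4.

Market A: pre-tax P* = €65, Q* = 199; post-tax Q = 187.6; per-unit burden on consumers = €11.4.
Market B: pre-tax P* = €57, Q* = 395; post-tax Q = 350; per-unit burden on consumers = €9.
Difference: €11.4 vs €9 → market A is larger by €2.4.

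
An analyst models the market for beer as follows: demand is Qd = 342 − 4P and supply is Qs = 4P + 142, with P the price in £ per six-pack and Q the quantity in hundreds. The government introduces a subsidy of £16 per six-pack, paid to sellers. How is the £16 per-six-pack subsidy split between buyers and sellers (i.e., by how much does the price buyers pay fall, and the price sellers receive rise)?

Before the subsidy: set 342 − 4P = 4P + 142 → P* = £25, Q* = 242.
With a per-unit subsidy paid to sellers, each receives P + 16 per unit sold, so supply becomes Qs = 4(P + 16) + 142.
New equilibrium: buyers pay £17, sellers receive £33, Q = 274. (Wedge: Pb − Ps = −16.)
Gain to buyers: £8; to sellers: £8. (They sum to £16.)

Buyers gain £8 per six-pack; sellers gain £8 per six-pack.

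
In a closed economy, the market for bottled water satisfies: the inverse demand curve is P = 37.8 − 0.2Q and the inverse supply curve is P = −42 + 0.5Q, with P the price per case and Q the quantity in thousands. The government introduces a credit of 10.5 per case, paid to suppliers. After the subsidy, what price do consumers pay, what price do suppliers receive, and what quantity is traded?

Inverting to Q(P) form: Qd = 189 − 5P; Qs = 2P + 84.
Without the subsidy, 189 − 5P = 2P + 84 gives 7P = 105, so P* = 15 and Q* = 114.
With a per-unit subsidy paid to suppliers, each receives P + 10.5 per unit sold, so supply becomes Qs = 2(P + 10.5) + 84.
New equilibrium: consumers pay 12, suppliers receive 22.5, Q = 129. (Wedge: Pb − Ps = −10.5.)

Consumers pay 12; suppliers receive 22.5; quantity = 129.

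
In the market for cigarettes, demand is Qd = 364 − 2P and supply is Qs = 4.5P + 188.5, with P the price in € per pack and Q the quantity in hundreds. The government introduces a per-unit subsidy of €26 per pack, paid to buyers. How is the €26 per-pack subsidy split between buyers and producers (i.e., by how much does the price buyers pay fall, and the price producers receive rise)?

Buyers gain €18 per pack; producers gain €8 per pack.

Without the subsidy, 364 − 2P = 4.5P + 188.5 gives 6.5P = 175.5, so P* = €27 and Q* = 310.
With a per-unit subsidy paid to buyers, each effectively pays P − 26, so demand becomes Qd = 364 − 2(P − 26).
Solving gives Q = 346 with buyers paying €9 and producers receiving €35 (the €26 wedge).
Gain to buyers: €18; to producers: €8. (They sum to €26.)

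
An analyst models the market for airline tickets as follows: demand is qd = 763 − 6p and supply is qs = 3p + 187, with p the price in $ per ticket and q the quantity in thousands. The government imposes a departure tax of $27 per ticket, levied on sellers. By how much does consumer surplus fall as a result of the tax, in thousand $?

Consumer surplus falls by $3168 thousand.

Before the tax: set 763 − 6p = 3p + 187 → p* = $64, q* = 379.
With the tax collected from sellers, supply shifts: qs = 3(p − 27) + 187.
New equilibrium: consumers pay $73, sellers receive $46, q = 325. (Wedge: pb − ps = 27.)
ΔCS is the trapezoid between Q = 325 and Q = 379 of height $9: ½ · (379 + 325) · 9 = $3168.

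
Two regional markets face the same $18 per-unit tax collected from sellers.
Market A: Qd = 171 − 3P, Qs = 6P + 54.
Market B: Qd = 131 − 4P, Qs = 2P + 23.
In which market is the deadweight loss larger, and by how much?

Market A, by $108.

Market A: pre-tax P* = $13, Q* = 132; post-tax Q = 96; deadweight loss = $324.
Market B: pre-tax P* = $18, Q* = 59; post-tax Q = 35; deadweight loss = $216.
Difference: $324 vs $216 → market A is larger by $108.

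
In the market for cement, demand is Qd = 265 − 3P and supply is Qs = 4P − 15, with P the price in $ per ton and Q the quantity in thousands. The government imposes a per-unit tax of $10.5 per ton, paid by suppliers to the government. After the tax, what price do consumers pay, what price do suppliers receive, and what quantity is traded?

Consumers pay $46; suppliers receive $35.5; quantity = 127.

Before the tax: set 265 − 3P = 4P − 15 → P* = $40, Q* = 145.
With the tax collected from suppliers, supply shifts: Qs = 4(P − 10.5) − 15.
New equilibrium: consumers pay $46, suppliers receive $35.5, Q = 127. (Wedge: Pb − Ps = 10.5.)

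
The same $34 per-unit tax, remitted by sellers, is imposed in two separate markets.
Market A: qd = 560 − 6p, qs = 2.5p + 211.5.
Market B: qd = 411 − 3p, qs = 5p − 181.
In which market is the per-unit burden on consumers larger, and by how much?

Market B, by $11.25.

Market A: pre-tax p* = $41, q* = 314; post-tax q = 254; per-unit burden on consumers = $10.
Market B: pre-tax p* = $74, q* = 189; post-tax q = 125.25; per-unit burden on consumers = $21.25.
Difference: $10 vs $21.25 → market B is larger by $11.25.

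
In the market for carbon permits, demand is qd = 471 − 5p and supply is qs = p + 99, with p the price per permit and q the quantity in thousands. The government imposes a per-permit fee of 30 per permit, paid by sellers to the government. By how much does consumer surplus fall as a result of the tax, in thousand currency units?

Consumer surplus falls by 742.5 thousand.

Without the tax, 471 − 5p = p + 99 gives 6p = 372, so p* = 62 and q* = 161.
With the tax collected from sellers, supply shifts: qs = (p − 30) + 99.
Solving gives q = 136 with buyers paying 67 and sellers receiving 37 (the 30 wedge).
ΔCS is the trapezoid between Q = 136 and Q = 161 of height 5: ½ · (161 + 136) · 5 = 742.5.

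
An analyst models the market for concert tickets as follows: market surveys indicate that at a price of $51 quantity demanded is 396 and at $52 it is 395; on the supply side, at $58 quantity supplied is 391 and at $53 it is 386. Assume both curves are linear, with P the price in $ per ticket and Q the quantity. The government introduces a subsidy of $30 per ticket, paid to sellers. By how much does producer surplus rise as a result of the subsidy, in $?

Demand slope: (395 − 396)/(52 − 51) = -1, so Qd = 447 − P.
Supply slope: (386 − 391)/(53 − 58) = 1, so Qs = P + 333.
Without the subsidy, 447 − P = P + 333 gives 2P = 114, so P* = $57 and Q* = 390.
With a per-unit subsidy paid to sellers, each receives P + 30 per unit sold, so supply becomes Qs = (P + 30) + 333.
Solving gives Q = 405 with consumers paying $42 and sellers receiving $72 (the $30 wedge).
ΔPS is the trapezoid between Q = 405 and Q = 390 of height $15: ½ · (390 + 405) · 15 = $5962.5.

Producer surplus rises by $5962.5.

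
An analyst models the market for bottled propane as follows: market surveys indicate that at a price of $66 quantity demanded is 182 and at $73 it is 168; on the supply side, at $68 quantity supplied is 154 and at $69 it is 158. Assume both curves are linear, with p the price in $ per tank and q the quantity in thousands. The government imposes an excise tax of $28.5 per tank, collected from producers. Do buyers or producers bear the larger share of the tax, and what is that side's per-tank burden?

Demand slope: (168 − 182)/(73 − 66) = -2, so qd = 314 − 2p.
Supply slope: (158 − 154)/(69 − 68) = 4, so qs = 4p − 118.
Without the tax, 314 − 2p = 4p − 118 gives 6p = 432, so p* = $72 and q* = 170.
With the tax collected from producers, supply shifts: qs = 4(p − 28.5) − 118.
Solving gives q = 132 with buyers paying $91 and producers receiving $62.5 (the $28.5 wedge).
Per-tank burden: buyers $19, producers $9.5.
Buyers take the larger share because demand is less price-elastic here (demand slope 2 vs supply slope 4).

Buyers bear the larger share: $19 per tank.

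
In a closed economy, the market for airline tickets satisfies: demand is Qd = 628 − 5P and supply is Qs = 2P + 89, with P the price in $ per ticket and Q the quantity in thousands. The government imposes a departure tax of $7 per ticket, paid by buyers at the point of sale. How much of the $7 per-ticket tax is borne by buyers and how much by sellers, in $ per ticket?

Before the tax: set 628 − 5P = 2P + 89 → P* = $77, Q* = 243.
With the tax collected from buyers, demand (in seller-price terms) shifts: Qd = 628 − 5(P + 7).
Solving gives Q = 233 with buyers paying $79 and sellers receiving $72 (the $7 wedge).
Burden on buyers: $2; on sellers: $5. (They sum to $7.)
The less price-elastic side of the market bears the larger share of a per-unit tax.

Buyers bear $2 per ticket; sellers bear $5 per ticket.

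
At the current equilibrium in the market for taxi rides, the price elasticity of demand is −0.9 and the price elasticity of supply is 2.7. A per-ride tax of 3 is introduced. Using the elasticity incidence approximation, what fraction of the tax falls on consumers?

Incidence ratio: consumers' share ≈ εs / (εs + |εd|) = 2.7 / (2.7 + 0.9) = 0.75.
Supply is the more elastic side, so consumers bear the larger share.

Consumers' share ≈ 0.75.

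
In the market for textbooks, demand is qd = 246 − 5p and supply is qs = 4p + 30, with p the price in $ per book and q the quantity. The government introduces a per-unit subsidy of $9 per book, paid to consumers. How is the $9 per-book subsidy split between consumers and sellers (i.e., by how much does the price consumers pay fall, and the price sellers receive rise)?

Before the subsidy: set 246 − 5p = 4p + 30 → p* = $24, q* = 126.
With a per-unit subsidy paid to consumers, each effectively pays p − 9, so demand becomes qd = 246 − 5(p − 9).
New equilibrium: consumers pay $20, sellers receive $29, q = 146. (Wedge: pb − ps = −9.)
Gain to consumers: $4; to sellers: $5. (They sum to $9.)

Consumers gain $4 per book; sellers gain $5 per book.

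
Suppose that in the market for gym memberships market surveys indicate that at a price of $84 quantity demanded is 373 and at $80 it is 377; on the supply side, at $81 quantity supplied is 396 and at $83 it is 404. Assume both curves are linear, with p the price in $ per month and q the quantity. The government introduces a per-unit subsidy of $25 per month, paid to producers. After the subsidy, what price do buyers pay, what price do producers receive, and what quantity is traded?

Demand slope: (377 − 373)/(80 − 84) = -1, so qd = 457 − p.
Supply slope: (404 − 396)/(83 − 81) = 4, so qs = 4p + 72.
Before the subsidy: set 457 − p = 4p + 72 → p* = $77, q* = 380.
With a per-unit subsidy paid to producers, each receives p + 25 per unit sold, so supply becomes qs = 4(p + 25) + 72.
Solving gives q = 400 with buyers paying $57 and producers receiving $82 (the $25 wedge).

Buyers pay $57; producers receive $82; quantity = 400.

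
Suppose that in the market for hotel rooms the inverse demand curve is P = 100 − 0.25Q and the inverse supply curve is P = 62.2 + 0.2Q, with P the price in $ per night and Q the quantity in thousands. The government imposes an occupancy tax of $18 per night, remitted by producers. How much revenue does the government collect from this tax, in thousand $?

Tax revenue = $792 thousand.

Inverting to Q(P) form: Qd = 400 − 4P; Qs = 5P − 311.
Before the tax: set 400 − 4P = 5P − 311 → P* = $79, Q* = 84.
With the tax collected from producers, supply shifts: Qs = 5(P − 18) − 311.
Solving gives Q = 44 with buyers paying $89 and producers receiving $71 (the $18 wedge).
Revenue = t · Q = 18 · 44 = $792.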